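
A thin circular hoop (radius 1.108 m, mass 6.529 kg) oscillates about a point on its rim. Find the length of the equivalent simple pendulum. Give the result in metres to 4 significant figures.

The equivalent simple-pendulum length is L_eq = I/(md), where I is about the pivot and d = 1.1080 m.
I_cm = mR² = 8.0154 kg·m², so I = I_cm + md² = 8.0154 + 8.0154 = 16.031 kg·m².
L_eq = 16.031/(6.529 × 1.1080) = 2.216 m.

2.216 m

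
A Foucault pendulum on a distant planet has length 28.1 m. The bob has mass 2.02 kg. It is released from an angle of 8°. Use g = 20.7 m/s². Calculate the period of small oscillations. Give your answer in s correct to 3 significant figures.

T = 2π√(L/g) = 2π√(28.1/20.7) = 2π × 1.165 = 7.32 s.

7.32 s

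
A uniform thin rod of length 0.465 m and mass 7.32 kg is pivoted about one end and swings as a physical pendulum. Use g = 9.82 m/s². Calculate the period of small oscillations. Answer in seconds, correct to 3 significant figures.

For a physical pendulum T = 2π√(I/(mgd)), with d = 0.2325 m from pivot to centre of mass.
I_cm = mL²/12 = 7.32 × 0.465²/12 = 0.1319 kg·m²; I = I_cm + md² = 0.1319 + 7.32 × 0.2325² = 0.5276 kg·m².
T = 2π√(0.5276/(7.32 × 9.82 × 0.2325)) = 1.12 s.

1.12 s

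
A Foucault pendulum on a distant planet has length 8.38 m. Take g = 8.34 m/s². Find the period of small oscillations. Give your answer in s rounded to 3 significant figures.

T = 2π√(L/g) = 2π√(8.38/8.34) = 2π × 1.002 = 6.30 s.

6.30 s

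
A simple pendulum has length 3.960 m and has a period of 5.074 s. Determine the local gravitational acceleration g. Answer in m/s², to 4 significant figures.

From T = 2π√(L/g), g = 4π²L/T² = 4π² × 3.960/5.0740² = 6.072 m/s².

6.072 m/s²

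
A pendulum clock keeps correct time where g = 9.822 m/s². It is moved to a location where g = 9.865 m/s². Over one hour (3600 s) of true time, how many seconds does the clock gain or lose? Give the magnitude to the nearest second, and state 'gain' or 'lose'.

gain 8 s

The clock's period scales as T ∝ 1/√g, so T'/T = √(9.822/9.865) = 0.997818.
In 3600 s of true time the clock registers 3600/0.997818 = 3607.9 s, so it gains 8 s.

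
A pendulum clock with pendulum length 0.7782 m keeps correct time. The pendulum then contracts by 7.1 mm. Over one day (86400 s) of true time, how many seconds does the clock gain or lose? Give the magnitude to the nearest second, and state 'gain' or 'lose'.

T ∝ √L, so T'/T = √(0.77110/0.7782) = 0.995428.
In 86400 s of true time the clock registers 86400/0.995428 = 86796.9 s, so it gains 397 s.

gain 397 s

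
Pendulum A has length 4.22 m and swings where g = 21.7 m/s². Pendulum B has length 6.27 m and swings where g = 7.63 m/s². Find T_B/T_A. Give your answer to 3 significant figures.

T = 2π√(L/g), so T_B/T_A = √((L_B/g_B)/(L_A/g_A)) = √((6.27/7.63)/(4.22/21.7)) = 2.06.

2.06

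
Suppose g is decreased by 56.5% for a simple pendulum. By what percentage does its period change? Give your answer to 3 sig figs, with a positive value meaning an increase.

T ∝ 1/√g, so T'/T = 1/√(0.4350) = 1.516.
Percentage change in T = (1.516 − 1) × 100% = 51.6%.

51.6%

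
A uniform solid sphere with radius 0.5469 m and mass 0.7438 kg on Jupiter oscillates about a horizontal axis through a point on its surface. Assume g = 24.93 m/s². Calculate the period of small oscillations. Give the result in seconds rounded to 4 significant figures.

I_cm = (2/5)mr² = 0.088988 kg·m². The pivot is at distance d = 0.5469 m from the centre of mass.
By the parallel-axis theorem, I = I_cm + md² = 0.088988 + 0.22247 = 0.31146 kg·m².
T = 2π√(I/(mgd)) = 2π√(0.31146/(0.7438 × 24.93 × 0.5469)) = 1.101 s.

1.101 s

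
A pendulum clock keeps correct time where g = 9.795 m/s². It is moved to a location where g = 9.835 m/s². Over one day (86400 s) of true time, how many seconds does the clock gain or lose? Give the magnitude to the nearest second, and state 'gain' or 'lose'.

gain 176 s

The clock's period scales as T ∝ 1/√g, so T'/T = √(9.795/9.835) = 0.997964.
In 86400 s of true time the clock registers 86400/0.997964 = 86576.2 s, so it gains 176 s.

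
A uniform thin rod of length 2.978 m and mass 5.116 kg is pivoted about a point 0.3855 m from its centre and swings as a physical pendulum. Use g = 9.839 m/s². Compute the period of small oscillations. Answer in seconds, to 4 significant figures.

3.040 s

For a physical pendulum T = 2π√(I/(mgd)), with d = 0.38550 m from pivot to centre of mass.
I_cm = mL²/12 = 5.116 × 2.978²/12 = 3.7809 kg·m²; I = I_cm + md² = 3.7809 + 5.116 × 0.38550² = 4.5412 kg·m².
T = 2π√(4.5412/(5.116 × 9.839 × 0.38550)) = 3.040 s.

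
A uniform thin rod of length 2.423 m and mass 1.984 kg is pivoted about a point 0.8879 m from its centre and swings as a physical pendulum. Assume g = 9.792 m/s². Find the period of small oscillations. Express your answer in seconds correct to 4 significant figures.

For a physical pendulum T = 2π√(I/(mgd)), with d = 0.88790 m from pivot to centre of mass.
I_cm = mL²/12 = 1.984 × 2.423²/12 = 0.97066 kg·m²; I = I_cm + md² = 0.97066 + 1.984 × 0.88790² = 2.5348 kg·m².
T = 2π√(2.5348/(1.984 × 9.792 × 0.88790)) = 2.409 s.

2.409 s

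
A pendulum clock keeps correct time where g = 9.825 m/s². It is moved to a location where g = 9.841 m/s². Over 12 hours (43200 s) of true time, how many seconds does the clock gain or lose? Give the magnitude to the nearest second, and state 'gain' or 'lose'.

The clock's period scales as T ∝ 1/√g, so T'/T = √(9.825/9.841) = 0.999187.
In 43200 s of true time the clock registers 43200/0.999187 = 43235.2 s, so it gains 35 s.

gain 35 s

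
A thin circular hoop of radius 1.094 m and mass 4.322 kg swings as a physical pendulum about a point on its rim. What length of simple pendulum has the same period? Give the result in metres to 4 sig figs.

2.188 m

The equivalent simple-pendulum length is L_eq = I/(md), where I is about the pivot and d = 1.0940 m.
I_cm = mR² = 5.1727 kg·m², so I = I_cm + md² = 5.1727 + 5.1727 = 10.345 kg·m².
L_eq = 10.345/(4.322 × 1.0940) = 2.188 m.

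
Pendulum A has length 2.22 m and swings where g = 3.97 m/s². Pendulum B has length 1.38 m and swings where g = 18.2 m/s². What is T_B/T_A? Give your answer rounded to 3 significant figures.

0.368

T = 2π√(L/g), so T_B/T_A = √((L_B/g_B)/(L_A/g_A)) = √((1.38/18.2)/(2.22/3.97)) = 0.368.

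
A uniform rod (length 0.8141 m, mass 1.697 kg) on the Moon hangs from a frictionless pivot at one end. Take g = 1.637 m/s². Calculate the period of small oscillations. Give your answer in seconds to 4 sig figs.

3.618 s

For a physical pendulum T = 2π√(I/(mgd)), with d = 0.40705 m from pivot to centre of mass.
I_cm = mL²/12 = 1.697 × 0.8141²/12 = 0.093725 kg·m²; I = I_cm + md² = 0.093725 + 1.697 × 0.40705² = 0.37490 kg·m².
T = 2π√(0.37490/(1.697 × 1.637 × 0.40705)) = 3.618 s.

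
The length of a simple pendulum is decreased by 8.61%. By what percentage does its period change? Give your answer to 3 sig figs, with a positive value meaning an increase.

-4.40%

T ∝ √L, so T'/T = √(0.9139) = 0.9560.
Percentage change in T = (0.9560 − 1) × 100% = -4.40%.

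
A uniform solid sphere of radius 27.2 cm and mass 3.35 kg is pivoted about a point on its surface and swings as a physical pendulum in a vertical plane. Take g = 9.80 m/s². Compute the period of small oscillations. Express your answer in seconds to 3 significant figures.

1.24 s

I_cm = (2/5)mr² = 0.09914 kg·m². The pivot is at distance d = 0.272 m from the centre of mass.
By the parallel-axis theorem, I = I_cm + md² = 0.09914 + 0.2478 = 0.3470 kg·m².
T = 2π√(I/(mgd)) = 2π√(0.3470/(3.35 × 9.80 × 0.272)) = 1.24 s.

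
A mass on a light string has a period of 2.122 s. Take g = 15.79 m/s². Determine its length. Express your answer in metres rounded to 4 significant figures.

1.801 m

From T = 2π√(L/g), L = gT²/(4π²) = 15.79 × 2.1220²/(4π²) = 1.801 m.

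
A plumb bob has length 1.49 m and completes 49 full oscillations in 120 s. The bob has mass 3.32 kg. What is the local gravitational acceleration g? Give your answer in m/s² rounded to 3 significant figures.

9.81 m/s²

T = 120/49 = 2.449 s.
From T = 2π√(L/g), g = 4π²L/T² = 4π² × 1.49/2.449² = 9.81 m/s².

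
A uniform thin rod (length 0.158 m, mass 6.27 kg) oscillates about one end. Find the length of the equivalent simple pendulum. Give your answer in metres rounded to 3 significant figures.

The equivalent simple-pendulum length is L_eq = I/(md), where I is about the pivot and d = 0.07900 m.
I_cm = (1/12)mL² = 0.01304 kg·m², so I = I_cm + md² = 0.01304 + 0.03913 = 0.05217 kg·m².
L_eq = 0.05217/(6.27 × 0.07900) = 0.105 m.

0.105 m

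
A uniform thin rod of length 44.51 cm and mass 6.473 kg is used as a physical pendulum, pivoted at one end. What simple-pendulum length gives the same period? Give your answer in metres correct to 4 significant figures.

0.2967 m

The equivalent simple-pendulum length is L_eq = I/(md), where I is about the pivot and d = 0.22255 m.
I_cm = (1/12)mL² = 0.10687 kg·m², so I = I_cm + md² = 0.10687 + 0.32060 = 0.42746 kg·m².
L_eq = 0.42746/(6.473 × 0.22255) = 0.2967 m.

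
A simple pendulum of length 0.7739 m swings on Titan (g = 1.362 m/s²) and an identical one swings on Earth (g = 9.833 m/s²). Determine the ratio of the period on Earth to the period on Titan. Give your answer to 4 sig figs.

0.3722

T ∝ 1/√g, so T₂/T₁ = √(g₁/g₂) = √(1.362/9.833) = 0.3722.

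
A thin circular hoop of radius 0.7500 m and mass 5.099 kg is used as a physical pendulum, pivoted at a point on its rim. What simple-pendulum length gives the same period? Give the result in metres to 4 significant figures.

1.500 m

The equivalent simple-pendulum length is L_eq = I/(md), where I is about the pivot and d = 0.75000 m.
I_cm = mR² = 2.8682 kg·m², so I = I_cm + md² = 2.8682 + 2.8682 = 5.7364 kg·m².
L_eq = 5.7364/(5.099 × 0.75000) = 1.500 m.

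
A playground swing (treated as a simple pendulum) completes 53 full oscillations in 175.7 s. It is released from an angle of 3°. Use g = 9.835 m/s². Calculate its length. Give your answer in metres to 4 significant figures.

2.738 m

T = 175.7/53 = 3.3151 s.
From T = 2π√(L/g), L = gT²/(4π²) = 9.835 × 3.3151²/(4π²) = 2.738 m.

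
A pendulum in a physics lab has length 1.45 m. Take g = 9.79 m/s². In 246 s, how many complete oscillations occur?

101

T = 2π√(L/g) = 2π√(1.45/9.79) = 2.418 s.
Number of complete oscillations = ⌊246/2.418⌋ = ⌊101.7⌋ = 101.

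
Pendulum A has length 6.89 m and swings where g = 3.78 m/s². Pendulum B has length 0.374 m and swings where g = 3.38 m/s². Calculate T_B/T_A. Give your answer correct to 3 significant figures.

0.246

T = 2π√(L/g), so T_B/T_A = √((L_B/g_B)/(L_A/g_A)) = √((0.374/3.38)/(6.89/3.78)) = 0.246.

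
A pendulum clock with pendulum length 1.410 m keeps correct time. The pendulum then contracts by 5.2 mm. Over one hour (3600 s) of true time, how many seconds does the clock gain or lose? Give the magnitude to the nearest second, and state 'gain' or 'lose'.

gain 7 s

T ∝ √L, so T'/T = √(1.40480/1.410) = 0.998154.
In 3600 s of true time the clock registers 3600/0.998154 = 3606.7 s, so it gains 7 s.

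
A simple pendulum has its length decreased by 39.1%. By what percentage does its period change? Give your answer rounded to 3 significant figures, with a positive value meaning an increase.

T ∝ √L, so T'/T = √(0.6090) = 0.7804.
Percentage change in T = (0.7804 − 1) × 100% = -22.0%.

-22.0%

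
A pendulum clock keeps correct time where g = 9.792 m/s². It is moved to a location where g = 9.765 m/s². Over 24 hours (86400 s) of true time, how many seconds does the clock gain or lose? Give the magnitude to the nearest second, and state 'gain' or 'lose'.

lose 119 s

The clock's period scales as T ∝ 1/√g, so T'/T = √(9.792/9.765) = 1.00138.
In 86400 s of true time the clock registers 86400/1.00138 = 86280.8 s, so it loses 119 s.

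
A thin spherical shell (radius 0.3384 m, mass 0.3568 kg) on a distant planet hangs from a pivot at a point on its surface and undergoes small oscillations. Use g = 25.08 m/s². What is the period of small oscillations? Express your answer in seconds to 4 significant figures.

I_cm = (2/3)mr² = 0.027239 kg·m². The pivot is at distance d = 0.3384 m from the centre of mass.
By the parallel-axis theorem, I = I_cm + md² = 0.027239 + 0.040859 = 0.068098 kg·m².
T = 2π√(I/(mgd)) = 2π√(0.068098/(0.3568 × 25.08 × 0.3384)) = 0.9422 s.

0.9422 s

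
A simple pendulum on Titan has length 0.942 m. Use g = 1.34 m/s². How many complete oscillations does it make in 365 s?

T = 2π√(L/g) = 2π√(0.942/1.34) = 5.268 s.
Number of complete oscillations = ⌊365/5.268⌋ = ⌊69.29⌋ = 69.

69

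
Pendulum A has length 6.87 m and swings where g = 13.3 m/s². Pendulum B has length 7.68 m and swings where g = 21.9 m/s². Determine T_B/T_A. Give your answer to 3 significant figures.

T = 2π√(L/g), so T_B/T_A = √((L_B/g_B)/(L_A/g_A)) = √((7.68/21.9)/(6.87/13.3)) = 0.824.

0.824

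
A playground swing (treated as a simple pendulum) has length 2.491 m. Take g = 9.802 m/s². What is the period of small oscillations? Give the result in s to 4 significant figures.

T = 2π√(L/g) = 2π√(2.491/9.802) = 2π × 0.50411 = 3.167 s.

3.167 s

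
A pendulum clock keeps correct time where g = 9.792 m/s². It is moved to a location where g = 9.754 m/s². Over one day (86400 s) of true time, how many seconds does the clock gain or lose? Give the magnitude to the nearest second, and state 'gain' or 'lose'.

The clock's period scales as T ∝ 1/√g, so T'/T = √(9.792/9.754) = 1.00195.
In 86400 s of true time the clock registers 86400/1.00195 = 86232.2 s, so it loses 168 s.

lose 168 s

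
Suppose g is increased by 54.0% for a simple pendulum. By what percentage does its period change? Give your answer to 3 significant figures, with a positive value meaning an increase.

-19.4%

T ∝ 1/√g, so T'/T = 1/√(1.540) = 0.8058.
Percentage change in T = (0.8058 − 1) × 100% = -19.4%.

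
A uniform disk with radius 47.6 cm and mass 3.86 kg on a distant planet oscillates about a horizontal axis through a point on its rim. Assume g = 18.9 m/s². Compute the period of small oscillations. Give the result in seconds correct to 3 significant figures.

I_cm = ½mr² = 0.4373 kg·m². The pivot is at distance d = 0.476 m from the centre of mass.
By the parallel-axis theorem, I = I_cm + md² = 0.4373 + 0.8746 = 1.312 kg·m².
T = 2π√(I/(mgd)) = 2π√(1.312/(3.86 × 18.9 × 0.476)) = 1.22 s.

1.22 s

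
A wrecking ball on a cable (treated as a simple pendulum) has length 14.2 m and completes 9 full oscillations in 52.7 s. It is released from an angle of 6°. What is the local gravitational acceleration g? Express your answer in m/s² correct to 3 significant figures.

16.3 m/s²

T = 52.7/9 = 5.856 s.
From T = 2π√(L/g), g = 4π²L/T² = 4π² × 14.2/5.856² = 16.3 m/s².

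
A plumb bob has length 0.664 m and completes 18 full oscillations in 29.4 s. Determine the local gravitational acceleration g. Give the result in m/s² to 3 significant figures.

T = 29.4/18 = 1.633 s.
From T = 2π√(L/g), g = 4π²L/T² = 4π² × 0.664/1.633² = 9.83 m/s².

9.83 m/s²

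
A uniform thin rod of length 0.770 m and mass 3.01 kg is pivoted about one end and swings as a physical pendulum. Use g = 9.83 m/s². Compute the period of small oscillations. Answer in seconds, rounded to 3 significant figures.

1.44 s

For a physical pendulum T = 2π√(I/(mgd)), with d = 0.3850 m from pivot to centre of mass.
I_cm = mL²/12 = 3.01 × 0.770²/12 = 0.1487 kg·m²; I = I_cm + md² = 0.1487 + 3.01 × 0.3850² = 0.5949 kg·m².
T = 2π√(0.5949/(3.01 × 9.83 × 0.3850)) = 1.44 s.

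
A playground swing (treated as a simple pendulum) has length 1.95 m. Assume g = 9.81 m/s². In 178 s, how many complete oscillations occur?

T = 2π√(L/g) = 2π√(1.95/9.81) = 2.801 s.
Number of complete oscillations = ⌊178/2.801⌋ = ⌊63.54⌋ = 63.

63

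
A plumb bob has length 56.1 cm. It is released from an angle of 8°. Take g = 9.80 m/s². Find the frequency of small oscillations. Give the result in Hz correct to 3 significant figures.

0.665 Hz

T = 2π√(L/g) = 2π√(0.561/9.80) = 1.503 s, so f = 1/T = 0.665 Hz.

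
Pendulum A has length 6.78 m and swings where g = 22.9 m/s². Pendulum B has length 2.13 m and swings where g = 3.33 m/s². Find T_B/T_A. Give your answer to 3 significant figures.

T = 2π√(L/g), so T_B/T_A = √((L_B/g_B)/(L_A/g_A)) = √((2.13/3.33)/(6.78/22.9)) = 1.47.

1.47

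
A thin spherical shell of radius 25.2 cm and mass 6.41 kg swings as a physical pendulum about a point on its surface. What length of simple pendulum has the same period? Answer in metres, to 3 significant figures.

0.420 m

The equivalent simple-pendulum length is L_eq = I/(md), where I is about the pivot and d = 0.2520 m.
I_cm = (2/3)mR² = 0.2714 kg·m², so I = I_cm + md² = 0.2714 + 0.4071 = 0.6784 kg·m².
L_eq = 0.6784/(6.41 × 0.2520) = 0.420 m.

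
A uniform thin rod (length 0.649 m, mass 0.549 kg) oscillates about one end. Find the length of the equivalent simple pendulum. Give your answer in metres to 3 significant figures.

0.433 m

The equivalent simple-pendulum length is L_eq = I/(md), where I is about the pivot and d = 0.3245 m.
I_cm = (1/12)mL² = 0.01927 kg·m², so I = I_cm + md² = 0.01927 + 0.05781 = 0.07708 kg·m².
L_eq = 0.07708/(0.549 × 0.3245) = 0.433 m.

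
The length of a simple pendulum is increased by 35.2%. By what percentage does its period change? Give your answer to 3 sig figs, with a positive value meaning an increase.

16.3%

T ∝ √L, so T'/T = √(1.352) = 1.163.
Percentage change in T = (1.163 − 1) × 100% = 16.3%.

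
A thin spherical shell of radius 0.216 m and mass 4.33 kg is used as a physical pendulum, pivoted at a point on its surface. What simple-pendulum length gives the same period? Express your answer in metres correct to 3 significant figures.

The equivalent simple-pendulum length is L_eq = I/(md), where I is about the pivot and d = 0.2160 m.
I_cm = (2/3)mR² = 0.1347 kg·m², so I = I_cm + md² = 0.1347 + 0.2020 = 0.3367 kg·m².
L_eq = 0.3367/(4.33 × 0.2160) = 0.360 m.

0.360 m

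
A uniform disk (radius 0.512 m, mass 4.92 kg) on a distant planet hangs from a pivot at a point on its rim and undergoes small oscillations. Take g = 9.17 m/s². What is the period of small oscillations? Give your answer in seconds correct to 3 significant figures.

I_cm = ½mr² = 0.6449 kg·m². The pivot is at distance d = 0.512 m from the centre of mass.
By the parallel-axis theorem, I = I_cm + md² = 0.6449 + 1.290 = 1.935 kg·m².
T = 2π√(I/(mgd)) = 2π√(1.935/(4.92 × 9.17 × 0.512)) = 1.82 s.

1.82 s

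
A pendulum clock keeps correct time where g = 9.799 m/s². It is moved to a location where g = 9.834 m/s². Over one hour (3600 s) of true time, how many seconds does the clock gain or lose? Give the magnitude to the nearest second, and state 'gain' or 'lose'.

gain 6 s

The clock's period scales as T ∝ 1/√g, so T'/T = √(9.799/9.834) = 0.998219.
In 3600 s of true time the clock registers 3600/0.998219 = 3606.4 s, so it gains 6 s.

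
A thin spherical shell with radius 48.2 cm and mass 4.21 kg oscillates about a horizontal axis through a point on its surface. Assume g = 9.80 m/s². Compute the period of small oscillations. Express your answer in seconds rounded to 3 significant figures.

1.80 s

I_cm = (2/3)mr² = 0.6521 kg·m². The pivot is at distance d = 0.482 m from the centre of mass.
By the parallel-axis theorem, I = I_cm + md² = 0.6521 + 0.9781 = 1.630 kg·m².
T = 2π√(I/(mgd)) = 2π√(1.630/(4.21 × 9.80 × 0.482)) = 1.80 s.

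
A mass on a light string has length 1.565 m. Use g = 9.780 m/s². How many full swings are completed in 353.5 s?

T = 2π√(L/g) = 2π√(1.565/9.780) = 2.5134 s.
Number of complete oscillations = ⌊353.5/2.5134⌋ = ⌊140.64⌋ = 140.

140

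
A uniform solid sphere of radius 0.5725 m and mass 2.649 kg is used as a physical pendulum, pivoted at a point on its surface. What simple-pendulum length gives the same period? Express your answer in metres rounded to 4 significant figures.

The equivalent simple-pendulum length is L_eq = I/(md), where I is about the pivot and d = 0.57250 m.
I_cm = (2/5)mR² = 0.34729 kg·m², so I = I_cm + md² = 0.34729 + 0.86823 = 1.2155 kg·m².
L_eq = 1.2155/(2.649 × 0.57250) = 0.8015 m.

0.8015 m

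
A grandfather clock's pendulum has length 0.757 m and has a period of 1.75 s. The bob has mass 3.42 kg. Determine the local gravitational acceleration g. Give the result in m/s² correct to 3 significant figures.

9.76 m/s²

From T = 2π√(L/g), g = 4π²L/T² = 4π² × 0.757/1.750² = 9.76 m/s².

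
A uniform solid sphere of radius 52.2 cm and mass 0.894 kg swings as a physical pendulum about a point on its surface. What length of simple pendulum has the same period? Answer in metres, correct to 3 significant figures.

0.731 m

The equivalent simple-pendulum length is L_eq = I/(md), where I is about the pivot and d = 0.5220 m.
I_cm = (2/5)mR² = 0.09744 kg·m², so I = I_cm + md² = 0.09744 + 0.2436 = 0.3410 kg·m².
L_eq = 0.3410/(0.894 × 0.5220) = 0.731 m.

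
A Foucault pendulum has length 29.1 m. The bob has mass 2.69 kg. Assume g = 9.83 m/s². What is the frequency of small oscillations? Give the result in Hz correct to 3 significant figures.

0.0925 Hz

T = 2π√(L/g) = 2π√(29.1/9.83) = 10.81 s, so f = 1/T = 0.0925 Hz.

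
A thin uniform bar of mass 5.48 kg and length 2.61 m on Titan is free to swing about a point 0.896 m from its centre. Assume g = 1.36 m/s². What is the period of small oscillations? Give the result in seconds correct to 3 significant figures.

For a physical pendulum T = 2π√(I/(mgd)), with d = 0.8960 m from pivot to centre of mass.
I_cm = mL²/12 = 5.48 × 2.61²/12 = 3.111 kg·m²; I = I_cm + md² = 3.111 + 5.48 × 0.8960² = 7.510 kg·m².
T = 2π√(7.510/(5.48 × 1.36 × 0.8960)) = 6.66 s.

6.66 s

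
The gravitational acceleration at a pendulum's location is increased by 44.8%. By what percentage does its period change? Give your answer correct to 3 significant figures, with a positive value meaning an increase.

T ∝ 1/√g, so T'/T = 1/√(1.448) = 0.8310.
Percentage change in T = (0.8310 − 1) × 100% = -16.9%.

-16.9%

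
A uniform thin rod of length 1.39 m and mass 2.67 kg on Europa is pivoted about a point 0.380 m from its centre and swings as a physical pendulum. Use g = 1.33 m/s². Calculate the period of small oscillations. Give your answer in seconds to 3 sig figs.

For a physical pendulum T = 2π√(I/(mgd)), with d = 0.3800 m from pivot to centre of mass.
I_cm = mL²/12 = 2.67 × 1.39²/12 = 0.4299 kg·m²; I = I_cm + md² = 0.4299 + 2.67 × 0.3800² = 0.8154 kg·m².
T = 2π√(0.8154/(2.67 × 1.33 × 0.3800)) = 4.88 s.

4.88 s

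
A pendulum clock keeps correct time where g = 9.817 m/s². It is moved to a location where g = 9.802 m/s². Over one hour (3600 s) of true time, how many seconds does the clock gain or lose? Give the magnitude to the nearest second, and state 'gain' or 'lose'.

lose 3 s

The clock's period scales as T ∝ 1/√g, so T'/T = √(9.817/9.802) = 1.00076.
In 3600 s of true time the clock registers 3600/1.00076 = 3597.2 s, so it loses 3 s.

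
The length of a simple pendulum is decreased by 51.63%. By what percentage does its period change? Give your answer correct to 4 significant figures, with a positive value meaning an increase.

-30.45%

T ∝ √L, so T'/T = √(0.48370) = 0.69549.
Percentage change in T = (0.69549 − 1) × 100% = -30.45%.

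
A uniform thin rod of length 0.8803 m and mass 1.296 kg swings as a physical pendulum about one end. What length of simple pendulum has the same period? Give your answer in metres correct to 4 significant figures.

0.5869 m

The equivalent simple-pendulum length is L_eq = I/(md), where I is about the pivot and d = 0.44015 m.
I_cm = (1/12)mL² = 0.083692 kg·m², so I = I_cm + md² = 0.083692 + 0.25108 = 0.33477 kg·m².
L_eq = 0.33477/(1.296 × 0.44015) = 0.5869 m.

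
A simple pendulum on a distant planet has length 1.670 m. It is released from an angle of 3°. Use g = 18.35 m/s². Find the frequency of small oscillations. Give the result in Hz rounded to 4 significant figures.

0.5276 Hz

T = 2π√(L/g) = 2π√(1.670/18.35) = 1.8955 s, so f = 1/T = 0.5276 Hz.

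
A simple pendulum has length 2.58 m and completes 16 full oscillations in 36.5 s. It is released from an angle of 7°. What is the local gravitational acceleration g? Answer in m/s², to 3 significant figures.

T = 36.5/16 = 2.281 s.
From T = 2π√(L/g), g = 4π²L/T² = 4π² × 2.58/2.281² = 19.6 m/s².

19.6 m/s²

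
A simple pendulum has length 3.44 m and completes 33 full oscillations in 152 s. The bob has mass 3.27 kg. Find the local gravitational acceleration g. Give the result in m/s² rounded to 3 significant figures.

6.40 m/s²

T = 152/33 = 4.606 s.
From T = 2π√(L/g), g = 4π²L/T² = 4π² × 3.44/4.606² = 6.40 m/s².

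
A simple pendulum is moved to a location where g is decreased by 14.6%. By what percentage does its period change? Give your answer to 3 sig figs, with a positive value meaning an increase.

8.21%

T ∝ 1/√g, so T'/T = 1/√(0.8540) = 1.082.
Percentage change in T = (1.082 − 1) × 100% = 8.21%.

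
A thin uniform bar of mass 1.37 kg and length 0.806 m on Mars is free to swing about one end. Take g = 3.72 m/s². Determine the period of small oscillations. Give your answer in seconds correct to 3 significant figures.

2.39 s

For a physical pendulum T = 2π√(I/(mgd)), with d = 0.4030 m from pivot to centre of mass.
I_cm = mL²/12 = 1.37 × 0.806²/12 = 0.07417 kg·m²; I = I_cm + md² = 0.07417 + 1.37 × 0.4030² = 0.2967 kg·m².
T = 2π√(0.2967/(1.37 × 3.72 × 0.4030)) = 2.39 s.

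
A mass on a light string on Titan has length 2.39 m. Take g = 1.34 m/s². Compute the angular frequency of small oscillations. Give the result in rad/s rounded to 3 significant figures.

ω = √(g/L) = √(1.34/2.39) = 0.749 rad/s.

0.749 rad/s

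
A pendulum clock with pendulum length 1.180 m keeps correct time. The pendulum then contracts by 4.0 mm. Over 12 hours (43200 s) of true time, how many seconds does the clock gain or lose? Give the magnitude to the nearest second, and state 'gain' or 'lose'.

gain 73 s

T ∝ √L, so T'/T = √(1.17600/1.180) = 0.998304.
In 43200 s of true time the clock registers 43200/0.998304 = 43273.4 s, so it gains 73 s.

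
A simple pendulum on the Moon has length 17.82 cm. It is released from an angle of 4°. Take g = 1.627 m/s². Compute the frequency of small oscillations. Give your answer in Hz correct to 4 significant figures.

0.4809 Hz

T = 2π√(L/g) = 2π√(0.1782/1.627) = 2.0794 s, so f = 1/T = 0.4809 Hz.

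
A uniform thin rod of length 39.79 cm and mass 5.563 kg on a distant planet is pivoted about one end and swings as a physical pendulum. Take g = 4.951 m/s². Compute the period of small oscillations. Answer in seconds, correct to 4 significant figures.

1.454 s

For a physical pendulum T = 2π√(I/(mgd)), with d = 0.19895 m from pivot to centre of mass.
I_cm = mL²/12 = 5.563 × 0.3979²/12 = 0.073397 kg·m²; I = I_cm + md² = 0.073397 + 5.563 × 0.19895² = 0.29359 kg·m².
T = 2π√(0.29359/(5.563 × 4.951 × 0.19895)) = 1.454 s.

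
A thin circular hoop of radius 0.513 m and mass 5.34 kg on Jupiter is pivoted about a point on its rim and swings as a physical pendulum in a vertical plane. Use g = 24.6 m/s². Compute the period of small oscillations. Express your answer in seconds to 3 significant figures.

1.28 s

I_cm = mr² = 1.405 kg·m². The pivot is at distance d = 0.513 m from the centre of mass.
By the parallel-axis theorem, I = I_cm + md² = 1.405 + 1.405 = 2.811 kg·m².
T = 2π√(I/(mgd)) = 2π√(2.811/(5.34 × 24.6 × 0.513)) = 1.28 s.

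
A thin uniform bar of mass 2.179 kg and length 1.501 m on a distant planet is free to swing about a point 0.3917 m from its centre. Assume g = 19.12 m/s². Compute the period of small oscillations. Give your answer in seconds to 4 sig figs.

For a physical pendulum T = 2π√(I/(mgd)), with d = 0.39170 m from pivot to centre of mass.
I_cm = mL²/12 = 2.179 × 1.501²/12 = 0.40911 kg·m²; I = I_cm + md² = 0.40911 + 2.179 × 0.39170² = 0.74343 kg·m².
T = 2π√(0.74343/(2.179 × 19.12 × 0.39170)) = 1.341 s.

1.341 s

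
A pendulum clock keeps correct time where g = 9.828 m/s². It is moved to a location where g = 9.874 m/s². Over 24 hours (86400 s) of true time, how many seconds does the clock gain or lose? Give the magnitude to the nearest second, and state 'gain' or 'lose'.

The clock's period scales as T ∝ 1/√g, so T'/T = √(9.828/9.874) = 0.997668.
In 86400 s of true time the clock registers 86400/0.997668 = 86602.0 s, so it gains 202 s.

gain 202 s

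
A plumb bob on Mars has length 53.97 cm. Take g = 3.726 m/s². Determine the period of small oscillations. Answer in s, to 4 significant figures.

T = 2π√(L/g) = 2π√(0.5397/3.726) = 2π × 0.38059 = 2.391 s.

2.391 s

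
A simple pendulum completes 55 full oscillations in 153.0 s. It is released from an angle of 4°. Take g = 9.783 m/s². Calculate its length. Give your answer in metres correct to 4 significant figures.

1.918 m

T = 153.0/55 = 2.7818 s.
From T = 2π√(L/g), L = gT²/(4π²) = 9.783 × 2.7818²/(4π²) = 1.918 m.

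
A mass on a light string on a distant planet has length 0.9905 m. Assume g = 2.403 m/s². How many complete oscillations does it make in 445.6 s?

T = 2π√(L/g) = 2π√(0.9905/2.403) = 4.0339 s.
Number of complete oscillations = ⌊445.6/4.0339⌋ = ⌊110.46⌋ = 110.

110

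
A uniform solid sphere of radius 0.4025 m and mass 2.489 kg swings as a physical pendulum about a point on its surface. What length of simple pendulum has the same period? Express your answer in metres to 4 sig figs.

The equivalent simple-pendulum length is L_eq = I/(md), where I is about the pivot and d = 0.40250 m.
I_cm = (2/5)mR² = 0.16129 kg·m², so I = I_cm + md² = 0.16129 + 0.40323 = 0.56453 kg·m².
L_eq = 0.56453/(2.489 × 0.40250) = 0.5635 m.

0.5635 m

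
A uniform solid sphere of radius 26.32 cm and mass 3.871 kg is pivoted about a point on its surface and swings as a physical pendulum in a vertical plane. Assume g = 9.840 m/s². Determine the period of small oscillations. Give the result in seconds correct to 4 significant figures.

I_cm = (2/5)mr² = 0.10726 kg·m². The pivot is at distance d = 0.2632 m from the centre of mass.
By the parallel-axis theorem, I = I_cm + md² = 0.10726 + 0.26816 = 0.37542 kg·m².
T = 2π√(I/(mgd)) = 2π√(0.37542/(3.871 × 9.840 × 0.2632)) = 1.216 s.

1.216 s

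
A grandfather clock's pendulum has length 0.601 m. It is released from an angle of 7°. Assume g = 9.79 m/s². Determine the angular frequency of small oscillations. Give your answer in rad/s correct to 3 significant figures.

ω = √(g/L) = √(9.79/0.601) = 4.04 rad/s.

4.04 rad/s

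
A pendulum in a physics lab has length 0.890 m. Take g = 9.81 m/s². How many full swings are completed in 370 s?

T = 2π√(L/g) = 2π√(0.890/9.81) = 1.893 s.
Number of complete oscillations = ⌊370/1.893⌋ = ⌊195.5⌋ = 195.

195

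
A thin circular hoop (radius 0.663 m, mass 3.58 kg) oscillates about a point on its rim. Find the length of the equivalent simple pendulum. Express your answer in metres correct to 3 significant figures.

1.33 m

The equivalent simple-pendulum length is L_eq = I/(md), where I is about the pivot and d = 0.6630 m.
I_cm = mR² = 1.574 kg·m², so I = I_cm + md² = 1.574 + 1.574 = 3.147 kg·m².
L_eq = 3.147/(3.58 × 0.6630) = 1.33 m.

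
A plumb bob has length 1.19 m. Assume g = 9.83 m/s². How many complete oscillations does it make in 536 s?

245

T = 2π√(L/g) = 2π√(1.19/9.83) = 2.186 s.
Number of complete oscillations = ⌊536/2.186⌋ = ⌊245.2⌋ = 245.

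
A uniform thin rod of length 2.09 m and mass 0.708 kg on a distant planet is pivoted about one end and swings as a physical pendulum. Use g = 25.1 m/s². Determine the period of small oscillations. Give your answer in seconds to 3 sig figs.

1.48 s

For a physical pendulum T = 2π√(I/(mgd)), with d = 1.045 m from pivot to centre of mass.
I_cm = mL²/12 = 0.708 × 2.09²/12 = 0.2577 kg·m²; I = I_cm + md² = 0.2577 + 0.708 × 1.045² = 1.031 kg·m².
T = 2π√(1.031/(0.708 × 25.1 × 1.045)) = 1.48 s.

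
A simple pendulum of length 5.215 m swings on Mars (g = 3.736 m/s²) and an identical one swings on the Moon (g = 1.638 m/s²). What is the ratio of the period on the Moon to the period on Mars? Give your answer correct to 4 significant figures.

T ∝ 1/√g, so T₂/T₁ = √(g₁/g₂) = √(3.736/1.638) = 1.510.

1.510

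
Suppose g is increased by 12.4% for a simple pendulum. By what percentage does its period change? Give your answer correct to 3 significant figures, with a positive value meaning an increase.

T ∝ 1/√g, so T'/T = 1/√(1.124) = 0.9432.
Percentage change in T = (0.9432 − 1) × 100% = -5.68%.

-5.68%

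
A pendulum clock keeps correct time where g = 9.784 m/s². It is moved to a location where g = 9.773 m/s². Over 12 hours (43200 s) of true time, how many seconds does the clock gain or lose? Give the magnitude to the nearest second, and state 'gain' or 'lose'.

The clock's period scales as T ∝ 1/√g, so T'/T = √(9.784/9.773) = 1.00056.
In 43200 s of true time the clock registers 43200/1.00056 = 43175.7 s, so it loses 24 s.

lose 24 s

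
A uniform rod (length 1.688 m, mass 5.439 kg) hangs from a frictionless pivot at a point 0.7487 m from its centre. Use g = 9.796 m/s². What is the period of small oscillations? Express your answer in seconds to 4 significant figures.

2.073 s

For a physical pendulum T = 2π√(I/(mgd)), with d = 0.74870 m from pivot to centre of mass.
I_cm = mL²/12 = 5.439 × 1.688²/12 = 1.2915 kg·m²; I = I_cm + md² = 1.2915 + 5.439 × 0.74870² = 4.3403 kg·m².
T = 2π√(4.3403/(5.439 × 9.796 × 0.74870)) = 2.073 s.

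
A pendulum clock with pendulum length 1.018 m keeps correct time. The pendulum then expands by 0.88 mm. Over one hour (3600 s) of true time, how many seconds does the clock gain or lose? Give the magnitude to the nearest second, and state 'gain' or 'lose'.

lose 2 s

T ∝ √L, so T'/T = √(1.01888/1.018) = 1.00043.
In 3600 s of true time the clock registers 3600/1.00043 = 3598.4 s, so it loses 2 s.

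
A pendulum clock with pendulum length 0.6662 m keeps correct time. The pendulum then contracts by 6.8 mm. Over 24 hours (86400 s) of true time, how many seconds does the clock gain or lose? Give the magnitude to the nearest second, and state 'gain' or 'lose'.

gain 444 s

T ∝ √L, so T'/T = √(0.65940/0.6662) = 0.994883.
In 86400 s of true time the clock registers 86400/0.994883 = 86844.4 s, so it gains 444 s.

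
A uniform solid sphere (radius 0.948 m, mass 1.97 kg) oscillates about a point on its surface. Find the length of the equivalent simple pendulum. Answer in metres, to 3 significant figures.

1.33 m

The equivalent simple-pendulum length is L_eq = I/(md), where I is about the pivot and d = 0.9480 m.
I_cm = (2/5)mR² = 0.7082 kg·m², so I = I_cm + md² = 0.7082 + 1.770 = 2.479 kg·m².
L_eq = 2.479/(1.97 × 0.9480) = 1.33 m.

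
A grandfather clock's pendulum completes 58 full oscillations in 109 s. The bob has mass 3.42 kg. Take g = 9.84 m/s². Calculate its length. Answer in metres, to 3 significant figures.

0.880 m

T = 109/58 = 1.879 s.
From T = 2π√(L/g), L = gT²/(4π²) = 9.84 × 1.879²/(4π²) = 0.880 m.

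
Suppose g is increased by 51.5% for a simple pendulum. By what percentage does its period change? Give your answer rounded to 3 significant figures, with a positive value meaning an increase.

-18.8%

T ∝ 1/√g, so T'/T = 1/√(1.515) = 0.8124.
Percentage change in T = (0.8124 − 1) × 100% = -18.8%.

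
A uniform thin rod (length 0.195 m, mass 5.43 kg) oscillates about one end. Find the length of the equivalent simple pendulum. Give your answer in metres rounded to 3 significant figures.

The equivalent simple-pendulum length is L_eq = I/(md), where I is about the pivot and d = 0.09750 m.
I_cm = (1/12)mL² = 0.01721 kg·m², so I = I_cm + md² = 0.01721 + 0.05162 = 0.06883 kg·m².
L_eq = 0.06883/(5.43 × 0.09750) = 0.130 m.

0.130 m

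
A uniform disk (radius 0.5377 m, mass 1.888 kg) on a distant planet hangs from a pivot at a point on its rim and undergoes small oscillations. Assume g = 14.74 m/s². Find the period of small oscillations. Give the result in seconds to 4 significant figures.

I_cm = ½mr² = 0.27293 kg·m². The pivot is at distance d = 0.5377 m from the centre of mass.
By the parallel-axis theorem, I = I_cm + md² = 0.27293 + 0.54586 = 0.81879 kg·m².
T = 2π√(I/(mgd)) = 2π√(0.81879/(1.888 × 14.74 × 0.5377)) = 1.470 s.

1.470 s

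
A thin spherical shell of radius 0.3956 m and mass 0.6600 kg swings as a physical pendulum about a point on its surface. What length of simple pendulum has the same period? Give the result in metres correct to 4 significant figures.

The equivalent simple-pendulum length is L_eq = I/(md), where I is about the pivot and d = 0.39560 m.
I_cm = (2/3)mR² = 0.068860 kg·m², so I = I_cm + md² = 0.068860 + 0.10329 = 0.17215 kg·m².
L_eq = 0.17215/(0.6600 × 0.39560) = 0.6593 m.

0.6593 m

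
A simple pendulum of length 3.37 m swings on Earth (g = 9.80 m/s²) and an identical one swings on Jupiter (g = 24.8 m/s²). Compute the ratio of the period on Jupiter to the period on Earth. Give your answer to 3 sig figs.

T ∝ 1/√g, so T₂/T₁ = √(g₁/g₂) = √(9.80/24.8) = 0.629.

0.629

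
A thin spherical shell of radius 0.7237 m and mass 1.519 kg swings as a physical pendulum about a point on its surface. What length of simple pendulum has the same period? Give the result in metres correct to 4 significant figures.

1.206 m

The equivalent simple-pendulum length is L_eq = I/(md), where I is about the pivot and d = 0.72370 m.
I_cm = (2/3)mR² = 0.53038 kg·m², so I = I_cm + md² = 0.53038 + 0.79556 = 1.3259 kg·m².
L_eq = 1.3259/(1.519 × 0.72370) = 1.206 m.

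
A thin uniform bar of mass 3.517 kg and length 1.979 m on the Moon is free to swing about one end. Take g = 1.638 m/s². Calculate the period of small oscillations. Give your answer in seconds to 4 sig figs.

5.639 s

For a physical pendulum T = 2π√(I/(mgd)), with d = 0.98950 m from pivot to centre of mass.
I_cm = mL²/12 = 3.517 × 1.979²/12 = 1.1478 kg·m²; I = I_cm + md² = 1.1478 + 3.517 × 0.98950² = 4.5914 kg·m².
T = 2π√(4.5914/(3.517 × 1.638 × 0.98950)) = 5.639 s.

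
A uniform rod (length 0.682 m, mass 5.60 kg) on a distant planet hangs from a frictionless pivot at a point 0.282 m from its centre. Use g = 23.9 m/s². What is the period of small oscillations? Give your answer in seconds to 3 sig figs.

For a physical pendulum T = 2π√(I/(mgd)), with d = 0.2820 m from pivot to centre of mass.
I_cm = mL²/12 = 5.60 × 0.682²/12 = 0.2171 kg·m²; I = I_cm + md² = 0.2171 + 5.60 × 0.2820² = 0.6624 kg·m².
T = 2π√(0.6624/(5.60 × 23.9 × 0.2820)) = 0.832 s.

0.832 s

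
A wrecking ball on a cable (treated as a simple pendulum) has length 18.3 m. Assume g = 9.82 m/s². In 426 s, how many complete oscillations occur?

49

T = 2π√(L/g) = 2π√(18.3/9.82) = 8.577 s.
Number of complete oscillations = ⌊426/8.577⌋ = ⌊49.67⌋ = 49.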